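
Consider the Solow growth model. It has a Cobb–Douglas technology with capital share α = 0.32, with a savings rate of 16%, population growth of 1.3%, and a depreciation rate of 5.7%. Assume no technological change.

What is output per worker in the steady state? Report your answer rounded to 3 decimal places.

y* ≈ 1.476

At the steady state, Δk = 0, so s·k^α = (n + δ)·k.
Dividing both sides by k: k^(1−α) = s / (n + δ).
k^0.68 = 0.16 / (0.013 + 0.057) = 0.16 / 0.070 = 2.2857
k* = 2.2857^(1/0.68) ≈ 3.3726
y* = (k*)^α = 3.3726^0.32 ≈ 1.4755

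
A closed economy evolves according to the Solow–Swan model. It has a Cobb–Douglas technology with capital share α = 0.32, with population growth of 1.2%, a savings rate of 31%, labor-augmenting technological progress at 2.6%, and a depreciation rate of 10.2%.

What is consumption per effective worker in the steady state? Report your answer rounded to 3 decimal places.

In steady state, investment equals break-even investment: s·k^α = (n + g + δ)·k.
Dividing both sides by k: k^(1−α) = s / (n + g + δ).
k^0.68 = 0.31 / (0.012 + 0.026 + 0.102) = 0.31 / 0.140 = 2.2143
k* = 2.2143^(1/0.68) ≈ 3.2188
y* = (k*)^α = 3.2188^0.32 ≈ 1.4537
c* = (1 − s)·y* = (1 − 0.31) × 1.4537 ≈ 1.0031

c* = 1.003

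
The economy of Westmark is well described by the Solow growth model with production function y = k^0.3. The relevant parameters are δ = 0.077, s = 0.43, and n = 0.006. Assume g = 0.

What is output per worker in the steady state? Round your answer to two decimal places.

y* = 2.02

In steady state, investment equals break-even investment: s·k^α = (n + δ)·k.
Rearranging, k^(1−α) = s / (n + δ).
k^0.7 = 0.43 / (0.006 + 0.077) = 0.43 / 0.083 = 5.1807
k* = 5.1807^(1/0.7) ≈ 10.4847
y* = (k*)^α = 10.4847^0.3 ≈ 2.0238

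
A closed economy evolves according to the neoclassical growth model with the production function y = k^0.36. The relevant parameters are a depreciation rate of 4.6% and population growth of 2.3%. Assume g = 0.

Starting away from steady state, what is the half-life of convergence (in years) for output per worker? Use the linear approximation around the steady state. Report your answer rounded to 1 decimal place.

Near the steady state the convergence rate is λ = (1 − α)(n + δ).
λ = (1 − 0.36) × 0.069 = 0.64 × 0.069 = 0.04416
Half-life = ln 2 / λ = 0.6931 / 0.04416 ≈ 15.70 years

about 15.7 years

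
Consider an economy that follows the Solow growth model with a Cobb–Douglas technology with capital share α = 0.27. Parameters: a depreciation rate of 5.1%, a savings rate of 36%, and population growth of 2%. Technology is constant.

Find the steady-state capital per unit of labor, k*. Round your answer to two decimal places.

In steady state, investment equals break-even investment: s·k^α = (n + δ)·k.
Dividing both sides by k: k^(1−α) = s / (n + δ).
k^0.73 = 0.36 / (0.020 + 0.051) = 0.36 / 0.071 = 5.0704
k* = 5.0704^(1/0.73) ≈ 9.2430

k* ≈ 9.24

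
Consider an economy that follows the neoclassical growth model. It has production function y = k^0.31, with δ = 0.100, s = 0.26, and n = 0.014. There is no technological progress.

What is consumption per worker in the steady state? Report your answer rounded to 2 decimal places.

At the steady state, Δk = 0, so s·k^α = (n + δ)·k.
Dividing both sides by k: k^(1−α) = s / (n + δ).
k^0.69 = 0.26 / (0.014 + 0.100) = 0.26 / 0.114 = 2.2807
k* = 2.2807^(1/0.69) ≈ 3.3032
y* = (k*)^α = 3.3032^0.31 ≈ 1.4483
c* = (1 − s)·y* = (1 − 0.26) × 1.4483 ≈ 1.0717

c* = 1.07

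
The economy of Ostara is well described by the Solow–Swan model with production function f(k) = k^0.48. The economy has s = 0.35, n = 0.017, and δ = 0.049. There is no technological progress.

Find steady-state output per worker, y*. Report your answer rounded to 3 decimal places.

y* ≈ 4.664

Steady state requires s·f(k) = (n + δ)·k, i.e. s·k^α = (n + δ)·k.
Dividing both sides by k: k^(1−α) = s / (n + δ).
k^0.52 = 0.35 / (0.017 + 0.049) = 0.35 / 0.066 = 5.3030
k* = 5.3030^(1/0.52) ≈ 24.7349
y* = (k*)^α = 24.7349^0.48 ≈ 4.6643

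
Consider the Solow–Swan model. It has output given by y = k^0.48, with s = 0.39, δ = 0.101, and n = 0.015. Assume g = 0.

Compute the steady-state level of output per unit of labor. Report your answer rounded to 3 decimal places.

Steady state requires s·f(k) = (n + δ)·k, i.e. s·k^α = (n + δ)·k.
Rearranging, k^(1−α) = s / (n + δ).
k^0.52 = 0.39 / (0.015 + 0.101) = 0.39 / 0.116 = 3.3621
k* = 3.3621^(1/0.52) ≈ 10.2970
y* = (k*)^α = 10.2970^0.48 ≈ 3.0627

y* ≈ 3.063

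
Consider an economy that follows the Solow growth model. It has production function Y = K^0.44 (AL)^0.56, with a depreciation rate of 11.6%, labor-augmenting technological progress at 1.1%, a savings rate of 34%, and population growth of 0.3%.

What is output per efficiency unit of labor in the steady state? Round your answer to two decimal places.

In steady state, investment equals break-even investment: s·k^α = (n + g + δ)·k.
Rearranging, k^(1−α) = s / (n + g + δ).
k^0.56 = 0.34 / (0.003 + 0.011 + 0.116) = 0.34 / 0.130 = 2.6154
k* = 2.6154^(1/0.56) ≈ 5.5668
y* = (k*)^α = 5.5668^0.44 ≈ 2.1285

y* ≈ 2.13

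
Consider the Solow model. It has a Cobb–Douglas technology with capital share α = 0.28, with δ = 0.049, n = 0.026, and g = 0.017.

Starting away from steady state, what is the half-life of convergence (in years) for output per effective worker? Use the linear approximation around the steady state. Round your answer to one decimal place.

Near the steady state the convergence rate is λ = (1 − α)(n + g + δ).
λ = (1 − 0.28) × 0.092 = 0.72 × 0.092 = 0.06624
Half-life = ln 2 / λ = 0.6931 / 0.06624 ≈ 10.46 years

about 10.5 years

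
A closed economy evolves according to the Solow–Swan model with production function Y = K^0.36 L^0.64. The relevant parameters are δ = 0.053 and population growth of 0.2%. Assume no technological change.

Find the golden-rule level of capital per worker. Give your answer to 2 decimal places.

The golden rule sets f'(k) = n + δ, i.e. α·k^(α−1) = n + δ.
So k^(1−α) = α / (n + δ) = 0.36 / 0.055 = 6.5455.
k_gold = 6.5455^(1/0.64) ≈ 18.8326

k_gold ≈ 18.83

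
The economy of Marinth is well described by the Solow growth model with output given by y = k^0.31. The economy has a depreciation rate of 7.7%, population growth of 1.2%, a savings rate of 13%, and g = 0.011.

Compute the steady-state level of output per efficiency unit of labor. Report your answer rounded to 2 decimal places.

In steady state, investment equals break-even investment: s·k^α = (n + g + δ)·k.
Rearranging, k^(1−α) = s / (n + g + δ).
k^0.69 = 0.13 / (0.012 + 0.011 + 0.077) = 0.13 / 0.100 = 1.3000
k* = 1.3000^(1/0.69) ≈ 1.4626
y* = (k*)^α = 1.4626^0.31 ≈ 1.1251

y* = 1.13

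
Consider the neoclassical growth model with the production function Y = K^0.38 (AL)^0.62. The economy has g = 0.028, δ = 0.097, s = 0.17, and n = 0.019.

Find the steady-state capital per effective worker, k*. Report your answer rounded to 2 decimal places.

Steady state requires s·f(k) = (n + g + δ)·k, i.e. s·k^α = (n + g + δ)·k.
Dividing both sides by k: k^(1−α) = s / (n + g + δ).
k^0.62 = 0.17 / (0.019 + 0.028 + 0.097) = 0.17 / 0.144 = 1.1806
k* = 1.1806^(1/0.62) ≈ 1.3071

k* = 1.31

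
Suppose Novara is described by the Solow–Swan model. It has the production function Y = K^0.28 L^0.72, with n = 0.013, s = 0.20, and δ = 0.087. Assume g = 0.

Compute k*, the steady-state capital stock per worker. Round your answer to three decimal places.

k* ≈ 2.619

Steady state requires s·f(k) = (n + δ)·k, i.e. s·k^α = (n + δ)·k.
Dividing both sides by k: k^(1−α) = s / (n + δ).
k^0.72 = 0.20 / (0.013 + 0.087) = 0.20 / 0.100 = 2.0000
k* = 2.0000^(1/0.72) ≈ 2.6188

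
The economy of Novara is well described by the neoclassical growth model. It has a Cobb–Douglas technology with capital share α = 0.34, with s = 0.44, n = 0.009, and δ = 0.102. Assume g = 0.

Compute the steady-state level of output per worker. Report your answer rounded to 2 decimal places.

y* ≈ 2.03

In steady state, investment equals break-even investment: s·k^α = (n + δ)·k.
Dividing both sides by k: k^(1−α) = s / (n + δ).
k^0.66 = 0.44 / (0.009 + 0.102) = 0.44 / 0.111 = 3.9640
k* = 3.9640^(1/0.66) ≈ 8.0587
y* = (k*)^α = 8.0587^0.34 ≈ 2.0330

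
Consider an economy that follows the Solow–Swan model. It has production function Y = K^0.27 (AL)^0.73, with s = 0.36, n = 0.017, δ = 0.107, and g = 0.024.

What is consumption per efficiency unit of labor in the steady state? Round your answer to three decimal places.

At the steady state, Δk = 0, so s·k^α = (n + g + δ)·k.
Rearranging, k^(1−α) = s / (n + g + δ).
k^0.73 = 0.36 / (0.017 + 0.024 + 0.107) = 0.36 / 0.148 = 2.4324
k* = 2.4324^(1/0.73) ≈ 3.3792
y* = (k*)^α = 3.3792^0.27 ≈ 1.3892
c* = (1 − s)·y* = (1 − 0.36) × 1.3892 ≈ 0.8891

c* = 0.889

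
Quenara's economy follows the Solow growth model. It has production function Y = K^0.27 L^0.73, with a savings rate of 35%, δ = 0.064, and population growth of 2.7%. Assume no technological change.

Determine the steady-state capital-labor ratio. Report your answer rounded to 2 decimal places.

At the steady state, Δk = 0, so s·k^α = (n + δ)·k.
Rearranging, k^(1−α) = s / (n + δ).
k^0.73 = 0.35 / (0.027 + 0.064) = 0.35 / 0.091 = 3.8462
k* = 3.8462^(1/0.73) ≈ 6.3301

k* ≈ 6.33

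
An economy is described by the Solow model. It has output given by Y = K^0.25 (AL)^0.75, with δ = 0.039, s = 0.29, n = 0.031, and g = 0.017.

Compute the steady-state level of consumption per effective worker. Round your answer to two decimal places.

c* ≈ 1.06

At the steady state, Δk = 0, so s·k^α = (n + g + δ)·k.
Dividing both sides by k: k^(1−α) = s / (n + g + δ).
k^0.75 = 0.29 / (0.031 + 0.017 + 0.039) = 0.29 / 0.087 = 3.3333
k* = 3.3333^(1/0.75) ≈ 4.9793
y* = (k*)^α = 4.9793^0.25 ≈ 1.4938
c* = (1 − s)·y* = (1 − 0.29) × 1.4938 ≈ 1.0606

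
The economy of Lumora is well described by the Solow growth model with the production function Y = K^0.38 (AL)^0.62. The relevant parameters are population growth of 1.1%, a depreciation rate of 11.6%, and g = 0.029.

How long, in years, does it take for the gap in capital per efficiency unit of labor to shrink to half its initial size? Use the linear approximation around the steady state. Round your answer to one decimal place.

Near the steady state the convergence rate is λ = (1 − α)(n + g + δ).
λ = (1 − 0.38) × 0.156 = 0.62 × 0.156 = 0.09672
Half-life = ln 2 / λ = 0.6931 / 0.09672 ≈ 7.17 years

about 7.2 years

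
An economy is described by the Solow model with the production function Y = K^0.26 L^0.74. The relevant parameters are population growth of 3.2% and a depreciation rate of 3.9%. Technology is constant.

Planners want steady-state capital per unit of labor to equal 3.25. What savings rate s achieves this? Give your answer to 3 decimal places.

s ≈ 0.170

At the steady state, Δk = 0, so s·k^α = (n + δ)·k.
So s / (n + δ) = (k*)^(1−α) = 3.25^0.74 = 2.3922.
Therefore s = 2.3922 × (n + δ) = 2.3922 × 0.071 = 0.1698.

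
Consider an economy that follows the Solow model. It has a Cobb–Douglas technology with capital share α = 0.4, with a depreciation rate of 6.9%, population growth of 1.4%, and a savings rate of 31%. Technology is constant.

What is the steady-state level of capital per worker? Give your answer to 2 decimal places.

k* ≈ 8.99

At the steady state, Δk = 0, so s·k^α = (n + δ)·k.
Dividing both sides by k: k^(1−α) = s / (n + δ).
k^0.6 = 0.31 / (0.014 + 0.069) = 0.31 / 0.083 = 3.7349
k* = 3.7349^(1/0.6) ≈ 8.9908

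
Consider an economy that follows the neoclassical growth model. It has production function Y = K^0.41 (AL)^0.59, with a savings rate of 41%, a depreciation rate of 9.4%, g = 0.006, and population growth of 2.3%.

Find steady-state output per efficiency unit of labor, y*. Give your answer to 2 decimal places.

y* ≈ 2.31

Steady state requires s·f(k) = (n + g + δ)·k, i.e. s·k^α = (n + g + δ)·k.
Rearranging, k^(1−α) = s / (n + g + δ).
k^0.59 = 0.41 / (0.023 + 0.006 + 0.094) = 0.41 / 0.123 = 3.3333
k* = 3.3333^(1/0.59) ≈ 7.6953
y* = (k*)^α = 7.6953^0.41 ≈ 2.3086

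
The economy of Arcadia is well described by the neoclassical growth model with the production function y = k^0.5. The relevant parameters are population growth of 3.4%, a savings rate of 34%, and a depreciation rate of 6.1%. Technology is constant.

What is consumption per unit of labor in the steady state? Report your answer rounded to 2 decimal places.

Steady state requires s·f(k) = (n + δ)·k, i.e. s·k^α = (n + δ)·k.
Rearranging, k^(1−α) = s / (n + δ).
k^0.5 = 0.34 / (0.034 + 0.061) = 0.34 / 0.095 = 3.5789
k* = 3.5789^(1/0.5) ≈ 12.8085
y* = (k*)^α = 12.8085^0.5 ≈ 3.5789
c* = (1 − s)·y* = (1 − 0.34) × 3.5789 ≈ 2.3621

c* ≈ 2.36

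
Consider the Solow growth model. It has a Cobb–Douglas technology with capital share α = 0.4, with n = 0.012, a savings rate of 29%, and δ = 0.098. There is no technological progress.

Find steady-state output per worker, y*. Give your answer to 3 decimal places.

At the steady state, Δk = 0, so s·k^α = (n + δ)·k.
Dividing both sides by k: k^(1−α) = s / (n + δ).
k^0.6 = 0.29 / (0.012 + 0.098) = 0.29 / 0.110 = 2.6364
k* = 2.6364^(1/0.6) ≈ 5.0314
y* = (k*)^α = 5.0314^0.4 ≈ 1.9084

y* = 1.908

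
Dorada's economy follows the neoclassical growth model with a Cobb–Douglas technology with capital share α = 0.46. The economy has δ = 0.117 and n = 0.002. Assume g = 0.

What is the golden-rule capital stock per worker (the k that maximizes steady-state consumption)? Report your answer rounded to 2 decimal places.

The golden rule sets f'(k) = n + δ, i.e. α·k^(α−1) = n + δ.
So k^(1−α) = α / (n + δ) = 0.46 / 0.119 = 3.8655.
k_gold = 3.8655^(1/0.54) ≈ 12.2298

k_gold ≈ 12.23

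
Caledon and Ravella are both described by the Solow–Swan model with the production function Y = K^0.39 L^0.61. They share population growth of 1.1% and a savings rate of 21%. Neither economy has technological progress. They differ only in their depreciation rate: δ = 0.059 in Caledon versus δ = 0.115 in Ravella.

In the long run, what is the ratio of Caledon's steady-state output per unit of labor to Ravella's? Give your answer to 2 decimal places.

Steady-state y* = [s/(n + δ)]^(α/(1−α)), so the ratio is [ (s_C/(n + δ)_C) / (s_R/(n + δ)_R) ]^0.6393.
s_C/(n + δ)_C = 0.21/0.070 = 3.0000; s_R/(n + δ)_R = 0.21/0.126 = 1.6667.
Ratio = (3.0000/1.6667)^0.6393 = 1.8000^0.6393 ≈ 1.4561

y*_C / y*_R ≈ 1.46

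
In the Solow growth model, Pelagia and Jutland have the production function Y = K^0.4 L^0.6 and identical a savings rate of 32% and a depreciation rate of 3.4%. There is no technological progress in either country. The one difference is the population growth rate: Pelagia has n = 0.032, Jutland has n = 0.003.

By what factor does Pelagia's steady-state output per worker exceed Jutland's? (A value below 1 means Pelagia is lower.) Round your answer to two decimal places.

ratio ≈ 0.68

Steady-state y* = [s/(n + δ)]^(α/(1−α)), so the ratio is [ (s_P/(n + δ)_P) / (s_J/(n + δ)_J) ]^0.6667.
s_P/(n + δ)_P = 0.32/0.066 = 4.8485; s_J/(n + δ)_J = 0.32/0.037 = 8.6486.
Ratio = (4.8485/8.6486)^0.6667 = 0.5606^0.6667 ≈ 0.6799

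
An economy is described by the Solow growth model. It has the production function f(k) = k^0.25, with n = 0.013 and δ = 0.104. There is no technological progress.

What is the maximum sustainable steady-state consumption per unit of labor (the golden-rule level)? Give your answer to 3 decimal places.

c_gold ≈ 0.966

At the golden rule, f'(k) = n + δ, so α·k^(α−1) = n + δ and k_gold = (α/(n + δ))^(1/(1−α)).
k_gold = (0.25/0.117)^(1/0.75) = 2.1368^1.3333 ≈ 2.7522
c_gold = f(k_gold) − (n + δ)·k_gold = 1.2880 − 0.117×2.7522 ≈ 0.9660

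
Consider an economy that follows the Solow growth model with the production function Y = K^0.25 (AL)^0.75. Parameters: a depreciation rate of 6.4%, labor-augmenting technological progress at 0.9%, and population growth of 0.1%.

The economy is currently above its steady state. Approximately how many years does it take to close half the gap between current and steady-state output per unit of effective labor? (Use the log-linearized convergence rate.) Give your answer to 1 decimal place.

Near the steady state the convergence rate is λ = (1 − α)(n + g + δ).
λ = (1 − 0.25) × 0.074 = 0.75 × 0.074 = 0.0555
Half-life = ln 2 / λ = 0.6931 / 0.0555 ≈ 12.49 years

half-life ≈ 12.5 years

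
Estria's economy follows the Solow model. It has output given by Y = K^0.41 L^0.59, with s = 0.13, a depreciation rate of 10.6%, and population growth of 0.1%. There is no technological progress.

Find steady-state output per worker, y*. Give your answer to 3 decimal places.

y* = 1.145

Steady state requires s·f(k) = (n + δ)·k, i.e. s·k^α = (n + δ)·k.
Rearranging, k^(1−α) = s / (n + δ).
k^0.59 = 0.13 / (0.001 + 0.106) = 0.13 / 0.107 = 1.2150
k* = 1.2150^(1/0.59) ≈ 1.3911
y* = (k*)^α = 1.3911^0.41 ≈ 1.1449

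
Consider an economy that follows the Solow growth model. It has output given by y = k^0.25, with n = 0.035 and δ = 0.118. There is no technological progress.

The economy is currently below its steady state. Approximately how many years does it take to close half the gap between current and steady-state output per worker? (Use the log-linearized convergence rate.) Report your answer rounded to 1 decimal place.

half-life ≈ 6.0 years

Near the steady state the convergence rate is λ = (1 − α)(n + δ).
λ = (1 − 0.25) × 0.153 = 0.75 × 0.153 = 0.11475
Half-life = ln 2 / λ = 0.6931 / 0.11475 ≈ 6.04 years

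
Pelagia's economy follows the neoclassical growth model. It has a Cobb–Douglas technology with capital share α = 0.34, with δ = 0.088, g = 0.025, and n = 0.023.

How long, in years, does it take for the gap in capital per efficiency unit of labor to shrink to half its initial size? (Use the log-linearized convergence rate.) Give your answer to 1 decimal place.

t_½ ≈ 7.7 years

Near the steady state the convergence rate is λ = (1 − α)(n + g + δ).
λ = (1 − 0.34) × 0.136 = 0.66 × 0.136 = 0.08976
Half-life = ln 2 / λ = 0.6931 / 0.08976 ≈ 7.72 years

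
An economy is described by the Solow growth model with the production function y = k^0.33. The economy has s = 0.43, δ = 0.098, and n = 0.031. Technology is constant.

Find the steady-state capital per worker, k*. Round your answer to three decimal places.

k* ≈ 6.031

Steady state requires s·f(k) = (n + δ)·k, i.e. s·k^α = (n + δ)·k.
Dividing both sides by k: k^(1−α) = s / (n + δ).
k^0.67 = 0.43 / (0.031 + 0.098) = 0.43 / 0.129 = 3.3333
k* = 3.3333^(1/0.67) ≈ 6.0313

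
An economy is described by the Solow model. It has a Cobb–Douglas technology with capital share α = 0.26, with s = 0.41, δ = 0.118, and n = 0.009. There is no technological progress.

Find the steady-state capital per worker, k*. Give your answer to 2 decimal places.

At the steady state, Δk = 0, so s·k^α = (n + δ)·k.
Dividing both sides by k: k^(1−α) = s / (n + δ).
k^0.74 = 0.41 / (0.009 + 0.118) = 0.41 / 0.127 = 3.2283
k* = 3.2283^(1/0.74) ≈ 4.8731

k* = 4.87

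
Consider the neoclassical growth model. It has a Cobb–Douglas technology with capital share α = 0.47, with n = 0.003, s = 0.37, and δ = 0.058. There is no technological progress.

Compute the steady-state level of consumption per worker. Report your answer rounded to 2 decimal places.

c* = 3.12

In steady state, investment equals break-even investment: s·k^α = (n + δ)·k.
Rearranging, k^(1−α) = s / (n + δ).
k^0.53 = 0.37 / (0.003 + 0.058) = 0.37 / 0.061 = 6.0656
k* = 6.0656^(1/0.53) ≈ 29.9999
y* = (k*)^α = 29.9999^0.47 ≈ 4.9459
c* = (1 − s)·y* = (1 − 0.37) × 4.9459 ≈ 3.1159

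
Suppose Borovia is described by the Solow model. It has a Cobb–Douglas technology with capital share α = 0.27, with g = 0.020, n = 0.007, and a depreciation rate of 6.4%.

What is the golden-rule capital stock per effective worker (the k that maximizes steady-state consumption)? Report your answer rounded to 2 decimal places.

k_gold ≈ 4.44

The golden rule sets f'(k) = n + g + δ, i.e. α·k^(α−1) = n + g + δ.
So k^(1−α) = α / (n + g + δ) = 0.27 / 0.091 = 2.9670.
k_gold = 2.9670^(1/0.73) ≈ 4.4362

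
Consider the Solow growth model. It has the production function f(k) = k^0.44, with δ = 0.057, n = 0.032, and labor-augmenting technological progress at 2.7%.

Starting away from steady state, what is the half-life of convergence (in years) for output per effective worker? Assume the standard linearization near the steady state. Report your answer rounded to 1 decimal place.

about 10.7 years

Near the steady state the convergence rate is λ = (1 − α)(n + g + δ).
λ = (1 − 0.44) × 0.116 = 0.56 × 0.116 = 0.06496
Half-life = ln 2 / λ = 0.6931 / 0.06496 ≈ 10.67 years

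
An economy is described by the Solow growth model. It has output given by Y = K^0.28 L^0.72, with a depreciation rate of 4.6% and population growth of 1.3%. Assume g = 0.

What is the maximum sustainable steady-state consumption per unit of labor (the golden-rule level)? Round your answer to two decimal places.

c_gold ≈ 1.32

At the golden rule, f'(k) = n + δ, so α·k^(α−1) = n + δ and k_gold = (α/(n + δ))^(1/(1−α)).
k_gold = (0.28/0.059)^(1/0.72) = 4.7458^1.3889 ≈ 8.6961
c_gold = f(k_gold) − (n + δ)·k_gold = 1.8324 − 0.059×8.6961 ≈ 1.3193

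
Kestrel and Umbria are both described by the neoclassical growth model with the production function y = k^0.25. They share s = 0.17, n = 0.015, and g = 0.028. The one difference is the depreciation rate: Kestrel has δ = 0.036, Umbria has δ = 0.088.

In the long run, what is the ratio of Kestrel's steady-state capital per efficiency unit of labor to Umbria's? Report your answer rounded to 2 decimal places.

Steady-state k* = [s/(n + g + δ)]^(1/(1−α)), so the ratio is [ (s_K/(n + g + δ)_K) / (s_U/(n + g + δ)_U) ]^1.3333.
s_K/(n + g + δ)_K = 0.17/0.079 = 2.1519; s_U/(n + g + δ)_U = 0.17/0.131 = 1.2977.
Ratio = (2.1519/1.2977)^1.3333 = 1.6582^1.3333 ≈ 1.9626

k*_K / k*_U ≈ 1.96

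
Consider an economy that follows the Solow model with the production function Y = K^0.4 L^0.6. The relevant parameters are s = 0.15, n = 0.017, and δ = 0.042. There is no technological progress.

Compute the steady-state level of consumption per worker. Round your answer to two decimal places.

At the steady state, Δk = 0, so s·k^α = (n + δ)·k.
Dividing both sides by k: k^(1−α) = s / (n + δ).
k^0.6 = 0.15 / (0.017 + 0.042) = 0.15 / 0.059 = 2.5424
k* = 2.5424^(1/0.6) ≈ 4.7359
y* = (k*)^α = 4.7359^0.4 ≈ 1.8628
c* = (1 − s)·y* = (1 − 0.15) × 1.8628 ≈ 1.5834

c* = 1.58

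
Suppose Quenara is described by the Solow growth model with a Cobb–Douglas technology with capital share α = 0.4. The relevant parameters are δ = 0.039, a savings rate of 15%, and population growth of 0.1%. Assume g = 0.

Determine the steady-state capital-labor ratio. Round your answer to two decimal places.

k* = 9.05

At the steady state, Δk = 0, so s·k^α = (n + δ)·k.
Dividing both sides by k: k^(1−α) = s / (n + δ).
k^0.6 = 0.15 / (0.001 + 0.039) = 0.15 / 0.040 = 3.7500
k* = 3.7500^(1/0.6) ≈ 9.0515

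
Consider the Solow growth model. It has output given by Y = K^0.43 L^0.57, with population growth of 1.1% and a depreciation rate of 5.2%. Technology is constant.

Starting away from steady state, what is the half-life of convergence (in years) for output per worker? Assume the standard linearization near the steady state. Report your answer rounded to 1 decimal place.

Near the steady state the convergence rate is λ = (1 − α)(n + δ).
λ = (1 − 0.43) × 0.063 = 0.57 × 0.063 = 0.03591
Half-life = ln 2 / λ = 0.6931 / 0.03591 ≈ 19.30 years

half-life ≈ 19.3 years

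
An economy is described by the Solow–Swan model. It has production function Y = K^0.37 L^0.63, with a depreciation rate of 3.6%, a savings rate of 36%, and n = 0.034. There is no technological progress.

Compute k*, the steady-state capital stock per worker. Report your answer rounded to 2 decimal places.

k* = 13.46

At the steady state, Δk = 0, so s·k^α = (n + δ)·k.
Rearranging, k^(1−α) = s / (n + δ).
k^0.63 = 0.36 / (0.034 + 0.036) = 0.36 / 0.070 = 5.1429
k* = 5.1429^(1/0.63) ≈ 13.4556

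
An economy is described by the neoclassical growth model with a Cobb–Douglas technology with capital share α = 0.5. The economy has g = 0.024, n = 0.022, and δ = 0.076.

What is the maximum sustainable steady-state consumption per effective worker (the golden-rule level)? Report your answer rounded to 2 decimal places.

At the golden rule, f'(k) = n + g + δ, so α·k^(α−1) = n + g + δ and k_gold = (α/(n + g + δ))^(1/(1−α)).
k_gold = (0.5/0.122)^(1/0.5) = 4.0984^2 ≈ 16.7969
c_gold = f(k_gold) − (n + g + δ)·k_gold = 4.0984 − 0.122×16.7969 ≈ 2.0492

c_gold ≈ 2.05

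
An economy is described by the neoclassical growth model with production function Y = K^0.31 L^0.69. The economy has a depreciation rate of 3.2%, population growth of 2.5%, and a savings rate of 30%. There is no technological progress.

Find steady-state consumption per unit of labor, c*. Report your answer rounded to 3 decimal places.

c* = 1.476

Steady state requires s·f(k) = (n + δ)·k, i.e. s·k^α = (n + δ)·k.
Dividing both sides by k: k^(1−α) = s / (n + δ).
k^0.69 = 0.30 / (0.025 + 0.032) = 0.30 / 0.057 = 5.2632
k* = 5.2632^(1/0.69) ≈ 11.0991
y* = (k*)^α = 11.0991^0.31 ≈ 2.1088
c* = (1 − s)·y* = (1 − 0.30) × 2.1088 ≈ 1.4762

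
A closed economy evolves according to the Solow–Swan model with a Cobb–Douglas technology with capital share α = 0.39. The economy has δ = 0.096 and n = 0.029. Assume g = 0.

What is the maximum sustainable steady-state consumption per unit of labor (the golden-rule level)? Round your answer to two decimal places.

At the golden rule, f'(k) = n + δ, so α·k^(α−1) = n + δ and k_gold = (α/(n + δ))^(1/(1−α)).
k_gold = (0.39/0.125)^(1/0.61) = 3.1200^1.6393 ≈ 6.4575
c_gold = f(k_gold) − (n + δ)·k_gold = 2.0698 − 0.125×6.4575 ≈ 1.2626

c_gold ≈ 1.26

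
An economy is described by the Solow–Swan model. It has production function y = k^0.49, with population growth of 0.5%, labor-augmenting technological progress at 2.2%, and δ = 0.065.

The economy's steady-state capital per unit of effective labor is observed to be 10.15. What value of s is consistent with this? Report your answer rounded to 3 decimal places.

Steady state requires s·f(k) = (n + g + δ)·k, i.e. s·k^α = (n + g + δ)·k.
So s / (n + g + δ) = (k*)^(1−α) = 10.15^0.51 = 3.2606.
Therefore s = 3.2606 × (n + g + δ) = 3.2606 × 0.092 = 0.3000.

s ≈ 0.300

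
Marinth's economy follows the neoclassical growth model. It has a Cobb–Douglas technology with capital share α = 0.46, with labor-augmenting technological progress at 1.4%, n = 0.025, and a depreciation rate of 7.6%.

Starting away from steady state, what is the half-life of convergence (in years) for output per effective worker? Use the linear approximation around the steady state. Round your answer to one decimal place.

Near the steady state the convergence rate is λ = (1 − α)(n + g + δ).
λ = (1 − 0.46) × 0.115 = 0.54 × 0.115 = 0.0621
Half-life = ln 2 / λ = 0.6931 / 0.0621 ≈ 11.16 years

half-life ≈ 11.2 years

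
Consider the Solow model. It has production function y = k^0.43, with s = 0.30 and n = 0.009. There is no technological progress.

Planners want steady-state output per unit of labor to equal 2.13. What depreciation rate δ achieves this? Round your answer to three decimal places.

δ ≈ 0.101

At the steady state, Δk = 0, so s·k^α = (n + δ)·k.
Since y* = [s/(n + δ)]^(α/(1−α)), we have s/(n + δ) = (y*)^((1−α)/α) = 2.13^1.3256 = 2.7246.
Therefore n + δ = s / 2.7246 = 0.30 / 2.7246 = 0.1101, so δ = 0.1101 − 0.009 = 0.1011.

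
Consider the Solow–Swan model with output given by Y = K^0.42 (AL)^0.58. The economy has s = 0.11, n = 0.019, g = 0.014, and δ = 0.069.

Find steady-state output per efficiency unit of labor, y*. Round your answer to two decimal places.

At the steady state, Δk = 0, so s·k^α = (n + g + δ)·k.
Dividing both sides by k: k^(1−α) = s / (n + g + δ).
k^0.58 = 0.11 / (0.019 + 0.014 + 0.069) = 0.11 / 0.102 = 1.0784
k* = 1.0784^(1/0.58) ≈ 1.1390
y* = (k*)^α = 1.1390^0.42 ≈ 1.0562

y* = 1.06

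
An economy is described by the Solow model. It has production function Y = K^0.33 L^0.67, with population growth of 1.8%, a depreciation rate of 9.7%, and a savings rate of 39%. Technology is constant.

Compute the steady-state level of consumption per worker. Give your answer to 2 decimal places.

At the steady state, Δk = 0, so s·k^α = (n + δ)·k.
Rearranging, k^(1−α) = s / (n + δ).
k^0.67 = 0.39 / (0.018 + 0.097) = 0.39 / 0.115 = 3.3913
k* = 3.3913^(1/0.67) ≈ 6.1886
y* = (k*)^α = 6.1886^0.33 ≈ 1.8248
c* = (1 − s)·y* = (1 − 0.39) × 1.8248 ≈ 1.1131

c* = 1.11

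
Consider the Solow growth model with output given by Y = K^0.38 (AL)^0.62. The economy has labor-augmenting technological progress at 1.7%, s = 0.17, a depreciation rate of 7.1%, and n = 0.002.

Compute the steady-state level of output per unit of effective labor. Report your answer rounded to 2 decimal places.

y* = 1.48

At the steady state, Δk = 0, so s·k^α = (n + g + δ)·k.
Rearranging, k^(1−α) = s / (n + g + δ).
k^0.62 = 0.17 / (0.002 + 0.017 + 0.071) = 0.17 / 0.090 = 1.8889
k* = 1.8889^(1/0.62) ≈ 2.7893
y* = (k*)^α = 2.7893^0.38 ≈ 1.4767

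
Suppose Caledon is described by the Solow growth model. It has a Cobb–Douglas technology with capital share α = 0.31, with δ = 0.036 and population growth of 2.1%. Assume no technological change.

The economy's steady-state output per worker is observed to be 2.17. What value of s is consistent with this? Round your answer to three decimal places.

In steady state, investment equals break-even investment: s·k^α = (n + δ)·k.
Since y* = [s/(n + δ)]^(α/(1−α)), we have s/(n + δ) = (y*)^((1−α)/α) = 2.17^2.2258 = 5.6091.
Therefore s = 5.6091 × (n + δ) = 5.6091 × 0.057 = 0.3197.

s ≈ 0.320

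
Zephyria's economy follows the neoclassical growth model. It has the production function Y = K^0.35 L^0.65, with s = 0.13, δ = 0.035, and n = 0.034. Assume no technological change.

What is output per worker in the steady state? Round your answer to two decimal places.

y* ≈ 1.41

In steady state, investment equals break-even investment: s·k^α = (n + δ)·k.
Dividing both sides by k: k^(1−α) = s / (n + δ).
k^0.65 = 0.13 / (0.034 + 0.035) = 0.13 / 0.069 = 1.8841
k* = 1.8841^(1/0.65) ≈ 2.6499
y* = (k*)^α = 2.6499^0.35 ≈ 1.4065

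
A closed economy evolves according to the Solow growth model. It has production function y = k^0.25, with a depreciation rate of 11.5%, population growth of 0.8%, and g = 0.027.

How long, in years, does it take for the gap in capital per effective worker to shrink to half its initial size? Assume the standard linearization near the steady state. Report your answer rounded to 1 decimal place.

Near the steady state the convergence rate is λ = (1 − α)(n + g + δ).
λ = (1 − 0.25) × 0.150 = 0.75 × 0.150 = 0.1125
Half-life = ln 2 / λ = 0.6931 / 0.1125 ≈ 6.16 years

t_½ ≈ 6.2 years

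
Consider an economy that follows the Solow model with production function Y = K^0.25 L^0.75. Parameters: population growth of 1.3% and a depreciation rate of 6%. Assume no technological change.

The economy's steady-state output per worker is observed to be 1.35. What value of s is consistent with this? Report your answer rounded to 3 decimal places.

Steady state requires s·f(k) = (n + δ)·k, i.e. s·k^α = (n + δ)·k.
Since y* = [s/(n + δ)]^(α/(1−α)), we have s/(n + δ) = (y*)^((1−α)/α) = 1.35^3 = 2.4604.
Therefore s = 2.4604 × (n + δ) = 2.4604 × 0.073 = 0.1796.

s ≈ 0.180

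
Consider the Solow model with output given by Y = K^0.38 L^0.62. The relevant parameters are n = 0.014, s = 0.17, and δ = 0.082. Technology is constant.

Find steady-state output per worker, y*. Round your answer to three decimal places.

y* = 1.419

At the steady state, Δk = 0, so s·k^α = (n + δ)·k.
Dividing both sides by k: k^(1−α) = s / (n + δ).
k^0.62 = 0.17 / (0.014 + 0.082) = 0.17 / 0.096 = 1.7708
k* = 1.7708^(1/0.62) ≈ 2.5135
y* = (k*)^α = 2.5135^0.38 ≈ 1.4194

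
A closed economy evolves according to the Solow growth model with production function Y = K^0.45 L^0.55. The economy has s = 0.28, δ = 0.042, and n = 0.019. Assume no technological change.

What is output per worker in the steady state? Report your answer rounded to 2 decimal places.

At the steady state, Δk = 0, so s·k^α = (n + δ)·k.
Dividing both sides by k: k^(1−α) = s / (n + δ).
k^0.55 = 0.28 / (0.019 + 0.042) = 0.28 / 0.061 = 4.5902
k* = 4.5902^(1/0.55) ≈ 15.9709
y* = (k*)^α = 15.9709^0.45 ≈ 3.4794

y* ≈ 3.48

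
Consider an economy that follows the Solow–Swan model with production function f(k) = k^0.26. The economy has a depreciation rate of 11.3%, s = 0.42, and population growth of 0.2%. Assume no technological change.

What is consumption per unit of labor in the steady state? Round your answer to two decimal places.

At the steady state, Δk = 0, so s·k^α = (n + δ)·k.
Rearranging, k^(1−α) = s / (n + δ).
k^0.74 = 0.42 / (0.002 + 0.113) = 0.42 / 0.115 = 3.6522
k* = 3.6522^(1/0.74) ≈ 5.7572
y* = (k*)^α = 5.7572^0.26 ≈ 1.5764
c* = (1 − s)·y* = (1 − 0.42) × 1.5764 ≈ 0.9143

c* ≈ 0.91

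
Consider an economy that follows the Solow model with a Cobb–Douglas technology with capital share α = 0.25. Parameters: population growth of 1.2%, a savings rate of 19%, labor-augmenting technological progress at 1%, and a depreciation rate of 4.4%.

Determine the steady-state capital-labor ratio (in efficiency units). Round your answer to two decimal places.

k* = 4.10

At the steady state, Δk = 0, so s·k^α = (n + g + δ)·k.
Dividing both sides by k: k^(1−α) = s / (n + g + δ).
k^0.75 = 0.19 / (0.012 + 0.010 + 0.044) = 0.19 / 0.066 = 2.8788
k* = 2.8788^(1/0.75) ≈ 4.0953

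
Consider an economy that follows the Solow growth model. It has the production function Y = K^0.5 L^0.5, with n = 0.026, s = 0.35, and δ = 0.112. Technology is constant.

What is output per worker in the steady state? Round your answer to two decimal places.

Steady state requires s·f(k) = (n + δ)·k, i.e. s·k^α = (n + δ)·k.
Dividing both sides by k: k^(1−α) = s / (n + δ).
k^0.5 = 0.35 / (0.026 + 0.112) = 0.35 / 0.138 = 2.5362
k* = 2.5362^(1/0.5) ≈ 6.4323
y* = (k*)^α = 6.4323^0.5 ≈ 2.5362

y* ≈ 2.54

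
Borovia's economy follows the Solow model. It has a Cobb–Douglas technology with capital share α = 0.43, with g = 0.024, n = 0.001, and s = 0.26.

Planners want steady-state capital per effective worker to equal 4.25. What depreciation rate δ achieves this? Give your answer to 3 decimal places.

In steady state, investment equals break-even investment: s·k^α = (n + g + δ)·k.
So s / (n + g + δ) = (k*)^(1−α) = 4.25^0.57 = 2.2813.
Therefore n + g + δ = s / 2.2813 = 0.26 / 2.2813 = 0.1140, so δ = 0.1140 − 0.025 = 0.0890.

δ ≈ 0.089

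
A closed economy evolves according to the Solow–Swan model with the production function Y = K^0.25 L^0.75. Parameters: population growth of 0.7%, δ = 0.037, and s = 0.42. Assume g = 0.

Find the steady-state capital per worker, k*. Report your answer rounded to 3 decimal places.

Steady state requires s·f(k) = (n + δ)·k, i.e. s·k^α = (n + δ)·k.
Rearranging, k^(1−α) = s / (n + δ).
k^0.75 = 0.42 / (0.007 + 0.037) = 0.42 / 0.044 = 9.5455
k* = 9.5455^(1/0.75) ≈ 20.2488

k* ≈ 20.249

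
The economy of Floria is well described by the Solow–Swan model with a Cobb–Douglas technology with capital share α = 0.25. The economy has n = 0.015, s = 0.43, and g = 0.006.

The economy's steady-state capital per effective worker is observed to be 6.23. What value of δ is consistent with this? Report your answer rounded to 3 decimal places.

In steady state, investment equals break-even investment: s·k^α = (n + g + δ)·k.
So s / (n + g + δ) = (k*)^(1−α) = 6.23^0.75 = 3.9434.
Therefore n + g + δ = s / 3.9434 = 0.43 / 3.9434 = 0.1090, so δ = 0.1090 − 0.021 = 0.0880.

δ ≈ 0.088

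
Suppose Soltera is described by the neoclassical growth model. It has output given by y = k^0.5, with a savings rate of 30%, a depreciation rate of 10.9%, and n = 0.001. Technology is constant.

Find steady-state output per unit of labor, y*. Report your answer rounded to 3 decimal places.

y* ≈ 2.727

At the steady state, Δk = 0, so s·k^α = (n + δ)·k.
Rearranging, k^(1−α) = s / (n + δ).
k^0.5 = 0.30 / (0.001 + 0.109) = 0.30 / 0.110 = 2.7273
k* = 2.7273^(1/0.5) ≈ 7.4382
y* = (k*)^α = 7.4382^0.5 ≈ 2.7273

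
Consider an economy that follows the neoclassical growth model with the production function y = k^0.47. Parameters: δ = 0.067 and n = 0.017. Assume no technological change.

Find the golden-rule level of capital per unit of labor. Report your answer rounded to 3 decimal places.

k_gold ≈ 25.762

The golden rule sets f'(k) = n + δ, i.e. α·k^(α−1) = n + δ.
So k^(1−α) = α / (n + δ) = 0.47 / 0.084 = 5.5952.
k_gold = 5.5952^(1/0.53) ≈ 25.7616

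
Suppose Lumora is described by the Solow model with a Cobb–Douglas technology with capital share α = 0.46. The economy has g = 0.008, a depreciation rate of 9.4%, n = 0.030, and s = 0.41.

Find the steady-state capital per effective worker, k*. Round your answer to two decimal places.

k* ≈ 8.16

At the steady state, Δk = 0, so s·k^α = (n + g + δ)·k.
Rearranging, k^(1−α) = s / (n + g + δ).
k^0.54 = 0.41 / (0.030 + 0.008 + 0.094) = 0.41 / 0.132 = 3.1061
k* = 3.1061^(1/0.54) ≈ 8.1566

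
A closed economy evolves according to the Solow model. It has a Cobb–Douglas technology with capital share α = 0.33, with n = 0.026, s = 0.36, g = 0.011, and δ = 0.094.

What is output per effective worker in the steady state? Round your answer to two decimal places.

At the steady state, Δk = 0, so s·k^α = (n + g + δ)·k.
Dividing both sides by k: k^(1−α) = s / (n + g + δ).
k^0.67 = 0.36 / (0.026 + 0.011 + 0.094) = 0.36 / 0.131 = 2.7481
k* = 2.7481^(1/0.67) ≈ 4.5214
y* = (k*)^α = 4.5214^0.33 ≈ 1.6453

y* ≈ 1.65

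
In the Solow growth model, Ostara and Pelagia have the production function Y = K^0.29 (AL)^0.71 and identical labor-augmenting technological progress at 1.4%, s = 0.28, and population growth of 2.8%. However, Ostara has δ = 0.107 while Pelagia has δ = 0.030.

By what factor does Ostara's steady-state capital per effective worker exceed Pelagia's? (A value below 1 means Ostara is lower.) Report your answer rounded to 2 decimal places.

Steady-state k* = [s/(n + g + δ)]^(1/(1−α)), so the ratio is [ (s_O/(n + g + δ)_O) / (s_P/(n + g + δ)_P) ]^1.4085.
s_O/(n + g + δ)_O = 0.28/0.149 = 1.8792; s_P/(n + g + δ)_P = 0.28/0.072 = 3.8889.
Ratio = (1.8792/3.8889)^1.4085 = 0.4832^1.4085 ≈ 0.3590

ratio ≈ 0.36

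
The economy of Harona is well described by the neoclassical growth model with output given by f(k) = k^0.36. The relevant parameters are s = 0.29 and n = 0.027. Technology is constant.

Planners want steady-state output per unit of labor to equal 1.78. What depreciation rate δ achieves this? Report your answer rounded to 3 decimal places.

δ ≈ 0.077

In steady state, investment equals break-even investment: s·k^α = (n + δ)·k.
Since y* = [s/(n + δ)]^(α/(1−α)), we have s/(n + δ) = (y*)^((1−α)/α) = 1.78^1.7778 = 2.7874.
Therefore n + δ = s / 2.7874 = 0.29 / 2.7874 = 0.1040, so δ = 0.1040 − 0.027 = 0.0770.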